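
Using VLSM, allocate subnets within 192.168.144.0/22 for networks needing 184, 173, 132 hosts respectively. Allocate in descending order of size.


184 hosts -> /24 (254 usable): 192.168.144.0/24
173 hosts -> /24 (254 usable): 192.168.145.0/24
132 hosts -> /24 (254 usable): 192.168.146.0/24
Allocation: 192.168.144.0/24 (184 hosts, 254 usable); 192.168.145.0/24 (173 hosts, 254 usable); 192.168.146.0/24 (132 hosts, 254 usable)


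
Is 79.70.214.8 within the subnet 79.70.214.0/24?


Subnet network: 79.70.214.0
Test IP AND mask: 79.70.214.0
Yes, 79.70.214.8 is in 79.70.214.0/24


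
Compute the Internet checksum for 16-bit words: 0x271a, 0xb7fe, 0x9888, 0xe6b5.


Sum all words (with carry folding):
+ 0x271a = 0x271a
+ 0xb7fe = 0xdf18
+ 0x9888 = 0x77a1
+ 0xe6b5 = 0x5e57
One's complement: ~0x5e57
Checksum = 0xa1a8


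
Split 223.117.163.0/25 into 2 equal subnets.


New prefix = 25 + 1 = 26
Each subnet has 64 addresses
  223.117.163.0/26
  223.117.163.64/26
Subnets: 223.117.163.0/26, 223.117.163.64/26


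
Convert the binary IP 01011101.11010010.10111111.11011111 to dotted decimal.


01011101 = 93
11010010 = 210
10111111 = 191
11011111 = 223
IP: 93.210.191.223


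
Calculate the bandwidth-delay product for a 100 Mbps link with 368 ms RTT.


BDP = bandwidth * RTT
= 100 Mbps * 368 ms
= 100 * 1e6 * 368 / 1000 bits
= 36800000 bits
= 4600000 bytes
= 4492.1875 KB
BDP = 36800000 bits (4600000 bytes)


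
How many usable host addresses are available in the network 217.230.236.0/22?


Host bits = 32 - 22 = 10
Total addresses = 2^10 = 1024
Usable = total - 2 (network and broadcast)
Usable hosts: 1022


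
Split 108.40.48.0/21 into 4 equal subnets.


New prefix = 21 + 2 = 23
Each subnet has 512 addresses
  108.40.48.0/23
  108.40.50.0/23
  108.40.52.0/23
  108.40.54.0/23
Subnets: 108.40.48.0/23, 108.40.50.0/23, 108.40.52.0/23, 108.40.54.0/23


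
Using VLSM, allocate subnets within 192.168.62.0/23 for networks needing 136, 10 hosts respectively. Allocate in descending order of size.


136 hosts -> /24 (254 usable): 192.168.62.0/24
10 hosts -> /28 (14 usable): 192.168.63.0/28
Allocation: 192.168.62.0/24 (136 hosts, 254 usable); 192.168.63.0/28 (10 hosts, 14 usable)


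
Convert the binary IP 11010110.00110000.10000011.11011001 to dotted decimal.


11010110 = 214
00110000 = 48
10000011 = 131
11011001 = 217
IP: 214.48.131.217


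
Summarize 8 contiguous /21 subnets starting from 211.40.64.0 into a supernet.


Original prefix: /21
Number of subnets: 8 = 2^3
New prefix = 21 - 3 = 18
Supernet: 211.40.64.0/18


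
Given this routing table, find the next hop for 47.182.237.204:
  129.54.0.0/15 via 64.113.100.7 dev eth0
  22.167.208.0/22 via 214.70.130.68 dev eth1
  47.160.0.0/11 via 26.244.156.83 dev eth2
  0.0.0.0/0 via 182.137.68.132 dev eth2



Longest prefix match for 47.182.237.204:
  /15 129.54.0.0: no
  /22 22.167.208.0: no
  /11 47.160.0.0: MATCH
  /0 0.0.0.0: MATCH
Selected: next-hop 26.244.156.83 via eth2 (matched /11)


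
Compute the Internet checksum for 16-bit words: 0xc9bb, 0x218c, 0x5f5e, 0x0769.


Sum all words (with carry folding):
+ 0xc9bb = 0xc9bb
+ 0x218c = 0xeb47
+ 0x5f5e = 0x4aa6
+ 0x0769 = 0x520f
One's complement: ~0x520f
Checksum = 0xadf0


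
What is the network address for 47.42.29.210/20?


IP:   00101111.00101010.00011101.11010010
Mask: 11111111.11111111.11110000.00000000
AND operation:
Net:  00101111.00101010.00010000.00000000
Network: 47.42.16.0/20


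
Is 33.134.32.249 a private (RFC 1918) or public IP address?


RFC 1918 private ranges:
  10.0.0.0/8 (10.0.0.0 - 10.255.255.255)
  172.16.0.0/12 (172.16.0.0 - 172.31.255.255)
  192.168.0.0/16 (192.168.0.0 - 192.168.255.255)
Public (not in any RFC 1918 range)


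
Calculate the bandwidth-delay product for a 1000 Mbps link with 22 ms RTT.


BDP = bandwidth * RTT
= 1000 Mbps * 22 ms
= 1000 * 1e6 * 22 / 1000 bits
= 22000000 bits
= 2750000 bytes
= 2685.5469 KB
BDP = 22000000 bits (2750000 bytes)


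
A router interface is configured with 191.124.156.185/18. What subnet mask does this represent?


/18 means 18 network bits, 14 host bits
Binary: 11111111111111111100000000000000
Mask: 255.255.192.0


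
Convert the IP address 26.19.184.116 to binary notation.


26 = 00011010
19 = 00010011
184 = 10111000
116 = 01110100
Binary: 00011010.00010011.10111000.01110100


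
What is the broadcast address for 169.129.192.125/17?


Network: 169.129.128.0/17
Host bits = 15
Set all host bits to 1:
Broadcast: 169.129.255.255


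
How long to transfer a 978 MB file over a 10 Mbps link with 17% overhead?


Effective throughput = 10 * (1 - 17/100) = 8.3 Mbps
File size in Mb = 978 * 8 = 7824 Mb
Time = 7824 / 8.3
Time = 942.6506 seconds


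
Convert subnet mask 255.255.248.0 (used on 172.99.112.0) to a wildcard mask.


Subnet mask: 255.255.248.0
Wildcard = 255.255.255.255 - subnet mask
255 - 255 = 0
255 - 255 = 0
255 - 248 = 7
255 - 0 = 255
Wildcard: 0.0.7.255


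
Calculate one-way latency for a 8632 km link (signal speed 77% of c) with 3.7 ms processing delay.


Speed = 0.77 * 3e5 km/s = 231000 km/s
Propagation delay = 8632 / 231000 = 0.0374 s = 37.368 ms
Processing delay = 3.7 ms
Total one-way latency = 41.068 ms


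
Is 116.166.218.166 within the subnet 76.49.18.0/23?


Subnet network: 76.49.18.0
Test IP AND mask: 116.166.218.0
No, 116.166.218.166 is not in 76.49.18.0/23


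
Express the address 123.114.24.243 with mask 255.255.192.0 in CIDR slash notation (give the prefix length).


Binary: 11111111.11111111.11000000.00000000
Count leading 1s
Prefix: /18


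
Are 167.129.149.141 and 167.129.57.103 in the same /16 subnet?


Mask: 255.255.0.0
167.129.149.141 AND mask = 167.129.0.0
167.129.57.103 AND mask = 167.129.0.0
Yes, same subnet (167.129.0.0)


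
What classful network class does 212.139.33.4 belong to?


First octet: 212
Binary: 11010100
110xxxxx -> Class C (192-223)
Class C, default mask 255.255.255.0 (/24)


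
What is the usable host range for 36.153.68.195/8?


Network: 36.0.0.0
Broadcast: 36.255.255.255
First usable = network + 1
Last usable = broadcast - 1
Range: 36.0.0.1 to 36.255.255.254


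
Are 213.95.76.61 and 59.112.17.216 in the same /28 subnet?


Mask: 255.255.255.240
213.95.76.61 AND mask = 213.95.76.48
59.112.17.216 AND mask = 59.112.17.208
No, different subnets (213.95.76.48 vs 59.112.17.208)


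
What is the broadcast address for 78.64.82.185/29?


Network: 78.64.82.184/29
Host bits = 3
Set all host bits to 1:
Broadcast: 78.64.82.191


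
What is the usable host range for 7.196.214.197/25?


Network: 7.196.214.128
Broadcast: 7.196.214.255
First usable = network + 1
Last usable = broadcast - 1
Range: 7.196.214.129 to 7.196.214.254


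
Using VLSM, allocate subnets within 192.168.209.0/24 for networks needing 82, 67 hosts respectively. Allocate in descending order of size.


82 hosts -> /25 (126 usable): 192.168.209.0/25
67 hosts -> /25 (126 usable): 192.168.209.128/25
Allocation: 192.168.209.0/25 (82 hosts, 126 usable); 192.168.209.128/25 (67 hosts, 126 usable)


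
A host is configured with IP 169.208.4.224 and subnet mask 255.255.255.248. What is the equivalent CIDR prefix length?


Binary: 11111111.11111111.11111111.11111000
Count leading 1s
Prefix: /29


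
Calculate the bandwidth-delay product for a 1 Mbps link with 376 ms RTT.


BDP = bandwidth * RTT
= 1 Mbps * 376 ms
= 1 * 1e6 * 376 / 1000 bits
= 376000 bits
= 47000 bytes
= 45.8984 KB
BDP = 376000 bits (47000 bytes)


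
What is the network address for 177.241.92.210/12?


IP:   10110001.11110001.01011100.11010010
Mask: 11111111.11110000.00000000.00000000
AND operation:
Net:  10110001.11110000.00000000.00000000
Network: 177.240.0.0/12


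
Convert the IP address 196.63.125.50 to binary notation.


196 = 11000100
63 = 00111111
125 = 01111101
50 = 00110010
Binary: 11000100.00111111.01111101.00110010


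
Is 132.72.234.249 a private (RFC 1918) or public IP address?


RFC 1918 private ranges:
  10.0.0.0/8 (10.0.0.0 - 10.255.255.255)
  172.16.0.0/12 (172.16.0.0 - 172.31.255.255)
  192.168.0.0/16 (192.168.0.0 - 192.168.255.255)
Public (not in any RFC 1918 range)


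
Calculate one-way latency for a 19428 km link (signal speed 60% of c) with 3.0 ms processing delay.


Speed = 0.6 * 3e5 km/s = 180000 km/s
Propagation delay = 19428 / 180000 = 0.1079 s = 107.9333 ms
Processing delay = 3.0 ms
Total one-way latency = 110.9333 ms


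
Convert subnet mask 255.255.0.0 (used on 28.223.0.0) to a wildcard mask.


Subnet mask: 255.255.0.0
Wildcard = 255.255.255.255 - subnet mask
255 - 255 = 0
255 - 255 = 0
255 - 0 = 255
255 - 0 = 255
Wildcard: 0.0.255.255


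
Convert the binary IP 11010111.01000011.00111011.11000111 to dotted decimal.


11010111 = 215
01000011 = 67
00111011 = 59
11000111 = 199
IP: 215.67.59.199


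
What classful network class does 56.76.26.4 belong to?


First octet: 56
Binary: 00111000
0xxxxxxx -> Class A (1-126)
Class A, default mask 255.0.0.0 (/8)


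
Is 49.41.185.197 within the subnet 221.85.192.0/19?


Subnet network: 221.85.192.0
Test IP AND mask: 49.41.160.0
No, 49.41.185.197 is not in 221.85.192.0/19


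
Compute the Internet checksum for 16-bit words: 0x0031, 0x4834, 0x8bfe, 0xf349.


Sum all words (with carry folding):
+ 0x0031 = 0x0031
+ 0x4834 = 0x4865
+ 0x8bfe = 0xd463
+ 0xf349 = 0xc7ad
One's complement: ~0xc7ad
Checksum = 0x3852


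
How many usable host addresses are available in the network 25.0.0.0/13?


Host bits = 32 - 13 = 19
Total addresses = 2^19 = 524288
Usable = total - 2 (network and broadcast)
Usable hosts: 524286


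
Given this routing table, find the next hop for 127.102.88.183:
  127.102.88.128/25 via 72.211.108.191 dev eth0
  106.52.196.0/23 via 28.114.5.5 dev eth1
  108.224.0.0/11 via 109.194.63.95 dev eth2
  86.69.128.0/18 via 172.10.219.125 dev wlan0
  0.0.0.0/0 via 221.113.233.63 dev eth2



Longest prefix match for 127.102.88.183:
  /25 127.102.88.128: MATCH
  /23 106.52.196.0: no
  /11 108.224.0.0: no
  /18 86.69.128.0: no
  /0 0.0.0.0: MATCH
Selected: next-hop 72.211.108.191 via eth0 (matched /25)


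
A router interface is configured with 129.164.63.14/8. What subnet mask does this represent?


/8 means 8 network bits, 24 host bits
Binary: 11111111000000000000000000000000
Mask: 255.0.0.0


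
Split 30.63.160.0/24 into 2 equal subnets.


New prefix = 24 + 1 = 25
Each subnet has 128 addresses
  30.63.160.0/25
  30.63.160.128/25
Subnets: 30.63.160.0/25, 30.63.160.128/25


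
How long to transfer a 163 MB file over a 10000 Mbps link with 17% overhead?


Effective throughput = 10000 * (1 - 17/100) = 8300 Mbps
File size in Mb = 163 * 8 = 1304 Mb
Time = 1304 / 8300
Time = 0.1571 seconds


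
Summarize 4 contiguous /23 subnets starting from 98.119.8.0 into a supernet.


Original prefix: /23
Number of subnets: 4 = 2^2
New prefix = 23 - 2 = 21
Supernet: 98.119.8.0/21


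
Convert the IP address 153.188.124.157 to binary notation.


153 = 10011001
188 = 10111100
124 = 01111100
157 = 10011101
Binary: 10011001.10111100.01111100.10011101


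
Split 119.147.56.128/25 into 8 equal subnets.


New prefix = 25 + 3 = 28
Each subnet has 16 addresses
  119.147.56.128/28
  119.147.56.144/28
  119.147.56.160/28
  119.147.56.176/28
  119.147.56.192/28
  119.147.56.208/28
  119.147.56.224/28
  119.147.56.240/28
Subnets: 119.147.56.128/28, 119.147.56.144/28, 119.147.56.160/28, 119.147.56.176/28, 119.147.56.192/28, 119.147.56.208/28, 119.147.56.224/28, 119.147.56.240/28


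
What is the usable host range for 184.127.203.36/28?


Network: 184.127.203.32
Broadcast: 184.127.203.47
First usable = network + 1
Last usable = broadcast - 1
Range: 184.127.203.33 to 184.127.203.46


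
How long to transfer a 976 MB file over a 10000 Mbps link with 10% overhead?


Effective throughput = 10000 * (1 - 10/100) = 9000 Mbps
File size in Mb = 976 * 8 = 7808 Mb
Time = 7808 / 9000
Time = 0.8676 seconds


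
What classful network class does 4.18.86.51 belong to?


First octet: 4
Binary: 00000100
0xxxxxxx -> Class A (1-126)
Class A, default mask 255.0.0.0 (/8)


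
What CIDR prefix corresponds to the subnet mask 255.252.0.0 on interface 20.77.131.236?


Binary: 11111111.11111100.00000000.00000000
Count leading 1s
Prefix: /14


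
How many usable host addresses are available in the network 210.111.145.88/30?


Host bits = 32 - 30 = 2
Total addresses = 2^2 = 4
Usable = total - 2 (network and broadcast)
Usable hosts: 2


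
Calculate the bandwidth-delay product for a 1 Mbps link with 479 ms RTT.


BDP = bandwidth * RTT
= 1 Mbps * 479 ms
= 1 * 1e6 * 479 / 1000 bits
= 479000 bits
= 59875 bytes
= 58.4717 KB
BDP = 479000 bits (59875 bytes)


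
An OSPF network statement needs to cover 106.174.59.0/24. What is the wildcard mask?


Subnet mask: 255.255.255.0
Wildcard = 255.255.255.255 - subnet mask
255 - 255 = 0
255 - 255 = 0
255 - 255 = 0
255 - 0 = 255
Wildcard: 0.0.0.255


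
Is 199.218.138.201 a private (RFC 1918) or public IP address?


RFC 1918 private ranges:
  10.0.0.0/8 (10.0.0.0 - 10.255.255.255)
  172.16.0.0/12 (172.16.0.0 - 172.31.255.255)
  192.168.0.0/16 (192.168.0.0 - 192.168.255.255)
Public (not in any RFC 1918 range)


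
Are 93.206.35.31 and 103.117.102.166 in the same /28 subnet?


Mask: 255.255.255.240
93.206.35.31 AND mask = 93.206.35.16
103.117.102.166 AND mask = 103.117.102.160
No, different subnets (93.206.35.16 vs 103.117.102.160)


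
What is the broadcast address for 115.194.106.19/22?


Network: 115.194.104.0/22
Host bits = 10
Set all host bits to 1:
Broadcast: 115.194.107.255


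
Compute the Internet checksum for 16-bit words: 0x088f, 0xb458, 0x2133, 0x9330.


Sum all words (with carry folding):
+ 0x088f = 0x088f
+ 0xb458 = 0xbce7
+ 0x2133 = 0xde1a
+ 0x9330 = 0x714b
One's complement: ~0x714b
Checksum = 0x8eb4


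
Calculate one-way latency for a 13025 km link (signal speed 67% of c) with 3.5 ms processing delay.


Speed = 0.67 * 3e5 km/s = 201000 km/s
Propagation delay = 13025 / 201000 = 0.0648 s = 64.801 ms
Processing delay = 3.5 ms
Total one-way latency = 68.301 ms


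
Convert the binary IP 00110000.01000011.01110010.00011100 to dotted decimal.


00110000 = 48
01000011 = 67
01110010 = 114
00011100 = 28
IP: 48.67.114.28


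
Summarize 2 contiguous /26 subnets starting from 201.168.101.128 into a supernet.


Original prefix: /26
Number of subnets: 2 = 2^1
New prefix = 26 - 1 = 25
Supernet: 201.168.101.128/25


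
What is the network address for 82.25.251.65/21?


IP:   01010010.00011001.11111011.01000001
Mask: 11111111.11111111.11111000.00000000
AND operation:
Net:  01010010.00011001.11111000.00000000
Network: 82.25.248.0/21


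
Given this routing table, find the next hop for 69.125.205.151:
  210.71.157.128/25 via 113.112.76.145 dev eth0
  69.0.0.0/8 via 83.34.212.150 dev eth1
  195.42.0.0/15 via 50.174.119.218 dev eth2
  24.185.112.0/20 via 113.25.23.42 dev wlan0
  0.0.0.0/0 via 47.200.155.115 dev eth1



Longest prefix match for 69.125.205.151:
  /25 210.71.157.128: no
  /8 69.0.0.0: MATCH
  /15 195.42.0.0: no
  /20 24.185.112.0: no
  /0 0.0.0.0: MATCH
Selected: next-hop 83.34.212.150 via eth1 (matched /8)


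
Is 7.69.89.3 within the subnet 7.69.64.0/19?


Subnet network: 7.69.64.0
Test IP AND mask: 7.69.64.0
Yes, 7.69.89.3 is in 7.69.64.0/19


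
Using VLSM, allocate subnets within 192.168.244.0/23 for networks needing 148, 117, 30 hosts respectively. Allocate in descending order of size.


148 hosts -> /24 (254 usable): 192.168.244.0/24
117 hosts -> /25 (126 usable): 192.168.245.0/25
30 hosts -> /27 (30 usable): 192.168.245.128/27
Allocation: 192.168.244.0/24 (148 hosts, 254 usable); 192.168.245.0/25 (117 hosts, 126 usable); 192.168.245.128/27 (30 hosts, 30 usable)


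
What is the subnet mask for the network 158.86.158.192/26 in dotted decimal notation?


/26 means 26 network bits, 6 host bits
Binary: 11111111111111111111111111000000
Mask: 255.255.255.192


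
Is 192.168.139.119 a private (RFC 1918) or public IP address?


RFC 1918 private ranges:
  10.0.0.0/8 (10.0.0.0 - 10.255.255.255)
  172.16.0.0/12 (172.16.0.0 - 172.31.255.255)
  192.168.0.0/16 (192.168.0.0 - 192.168.255.255)
Private (in 192.168.0.0/16)


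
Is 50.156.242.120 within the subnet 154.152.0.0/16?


Subnet network: 154.152.0.0
Test IP AND mask: 50.156.0.0
No, 50.156.242.120 is not in 154.152.0.0/16


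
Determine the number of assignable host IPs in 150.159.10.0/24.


Host bits = 32 - 24 = 8
Total addresses = 2^8 = 256
Usable = total - 2 (network and broadcast)
Usable hosts: 254


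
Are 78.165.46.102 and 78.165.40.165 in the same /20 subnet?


Mask: 255.255.240.0
78.165.46.102 AND mask = 78.165.32.0
78.165.40.165 AND mask = 78.165.32.0
Yes, same subnet (78.165.32.0)


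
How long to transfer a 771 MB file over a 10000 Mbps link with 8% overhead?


Effective throughput = 10000 * (1 - 8/100) = 9200 Mbps
File size in Mb = 771 * 8 = 6168 Mb
Time = 6168 / 9200
Time = 0.6704 seconds


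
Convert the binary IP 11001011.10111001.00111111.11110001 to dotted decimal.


11001011 = 203
10111001 = 185
00111111 = 63
11110001 = 241
IP: 203.185.63.241


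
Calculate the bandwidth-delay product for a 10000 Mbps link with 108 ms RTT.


BDP = bandwidth * RTT
= 10000 Mbps * 108 ms
= 10000 * 1e6 * 108 / 1000 bits
= 1080000000 bits
= 135000000 bytes
= 131835.9375 KB
BDP = 1080000000 bits (135000000 bytes)


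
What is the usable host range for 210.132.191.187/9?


Network: 210.128.0.0
Broadcast: 210.255.255.255
First usable = network + 1
Last usable = broadcast - 1
Range: 210.128.0.1 to 210.255.255.254


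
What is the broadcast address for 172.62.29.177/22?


Network: 172.62.28.0/22
Host bits = 10
Set all host bits to 1:
Broadcast: 172.62.31.255


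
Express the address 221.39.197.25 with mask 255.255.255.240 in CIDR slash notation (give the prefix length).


Binary: 11111111.11111111.11111111.11110000
Count leading 1s
Prefix: /28


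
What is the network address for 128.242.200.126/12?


IP:   10000000.11110010.11001000.01111110
Mask: 11111111.11110000.00000000.00000000
AND operation:
Net:  10000000.11110000.00000000.00000000
Network: 128.240.0.0/12


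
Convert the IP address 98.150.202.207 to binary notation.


98 = 01100010
150 = 10010110
202 = 11001010
207 = 11001111
Binary: 01100010.10010110.11001010.11001111


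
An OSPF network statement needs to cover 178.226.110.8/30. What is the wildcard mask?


Subnet mask: 255.255.255.252
Wildcard = 255.255.255.255 - subnet mask
255 - 255 = 0
255 - 255 = 0
255 - 255 = 0
255 - 252 = 3
Wildcard: 0.0.0.3


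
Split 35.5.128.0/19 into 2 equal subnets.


New prefix = 19 + 1 = 20
Each subnet has 4096 addresses
  35.5.128.0/20
  35.5.144.0/20
Subnets: 35.5.128.0/20, 35.5.144.0/20


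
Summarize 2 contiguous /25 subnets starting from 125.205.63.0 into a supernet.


Original prefix: /25
Number of subnets: 2 = 2^1
New prefix = 25 - 1 = 24
Supernet: 125.205.63.0/24


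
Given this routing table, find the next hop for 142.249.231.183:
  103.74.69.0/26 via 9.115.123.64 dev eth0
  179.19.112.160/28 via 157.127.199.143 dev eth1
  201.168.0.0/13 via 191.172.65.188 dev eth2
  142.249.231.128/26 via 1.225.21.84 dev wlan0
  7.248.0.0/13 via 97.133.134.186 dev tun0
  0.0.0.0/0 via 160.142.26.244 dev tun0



Longest prefix match for 142.249.231.183:
  /26 103.74.69.0: no
  /28 179.19.112.160: no
  /13 201.168.0.0: no
  /26 142.249.231.128: MATCH
  /13 7.248.0.0: no
  /0 0.0.0.0: MATCH
Selected: next-hop 1.225.21.84 via wlan0 (matched /26)


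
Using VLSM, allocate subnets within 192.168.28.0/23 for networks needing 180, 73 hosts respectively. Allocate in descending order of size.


180 hosts -> /24 (254 usable): 192.168.28.0/24
73 hosts -> /25 (126 usable): 192.168.29.0/25
Allocation: 192.168.28.0/24 (180 hosts, 254 usable); 192.168.29.0/25 (73 hosts, 126 usable)


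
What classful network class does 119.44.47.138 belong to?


First octet: 119
Binary: 01110111
0xxxxxxx -> Class A (1-126)
Class A, default mask 255.0.0.0 (/8)


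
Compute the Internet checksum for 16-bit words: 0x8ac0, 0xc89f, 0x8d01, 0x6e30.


Sum all words (with carry folding):
+ 0x8ac0 = 0x8ac0
+ 0xc89f = 0x5360
+ 0x8d01 = 0xe061
+ 0x6e30 = 0x4e92
One's complement: ~0x4e92
Checksum = 0xb16d


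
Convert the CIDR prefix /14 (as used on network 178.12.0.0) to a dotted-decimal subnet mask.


/14 means 14 network bits, 18 host bits
Binary: 11111111111111000000000000000000
Mask: 255.252.0.0


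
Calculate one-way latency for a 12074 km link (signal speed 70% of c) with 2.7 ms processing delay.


Speed = 0.7 * 3e5 km/s = 210000 km/s
Propagation delay = 12074 / 210000 = 0.0575 s = 57.4952 ms
Processing delay = 2.7 ms
Total one-way latency = 60.1952 ms


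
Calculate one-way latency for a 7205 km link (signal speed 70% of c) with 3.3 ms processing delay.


Speed = 0.7 * 3e5 km/s = 210000 km/s
Propagation delay = 7205 / 210000 = 0.0343 s = 34.3095 ms
Processing delay = 3.3 ms
Total one-way latency = 37.6095 ms


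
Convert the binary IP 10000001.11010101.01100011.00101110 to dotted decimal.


10000001 = 129
11010101 = 213
01100011 = 99
00101110 = 46
IP: 129.213.99.46


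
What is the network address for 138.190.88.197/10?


IP:   10001010.10111110.01011000.11000101
Mask: 11111111.11000000.00000000.00000000
AND operation:
Net:  10001010.10000000.00000000.00000000
Network: 138.128.0.0/10


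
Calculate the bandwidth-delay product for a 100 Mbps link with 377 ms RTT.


BDP = bandwidth * RTT
= 100 Mbps * 377 ms
= 100 * 1e6 * 377 / 1000 bits
= 37700000 bits
= 4712500 bytes
= 4602.0508 KB
BDP = 37700000 bits (4712500 bytes)


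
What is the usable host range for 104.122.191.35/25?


Network: 104.122.191.0
Broadcast: 104.122.191.127
First usable = network + 1
Last usable = broadcast - 1
Range: 104.122.191.1 to 104.122.191.126


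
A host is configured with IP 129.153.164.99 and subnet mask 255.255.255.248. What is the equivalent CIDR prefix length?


Binary: 11111111.11111111.11111111.11111000
Count leading 1s
Prefix: /29


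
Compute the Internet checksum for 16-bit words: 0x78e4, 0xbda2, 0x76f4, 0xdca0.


Sum all words (with carry folding):
+ 0x78e4 = 0x78e4
+ 0xbda2 = 0x3687
+ 0x76f4 = 0xad7b
+ 0xdca0 = 0x8a1c
One's complement: ~0x8a1c
Checksum = 0x75e3


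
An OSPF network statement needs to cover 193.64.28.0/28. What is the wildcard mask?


Subnet mask: 255.255.255.240
Wildcard = 255.255.255.255 - subnet mask
255 - 255 = 0
255 - 255 = 0
255 - 255 = 0
255 - 240 = 15
Wildcard: 0.0.0.15


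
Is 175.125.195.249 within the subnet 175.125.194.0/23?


Subnet network: 175.125.194.0
Test IP AND mask: 175.125.194.0
Yes, 175.125.195.249 is in 175.125.194.0/23


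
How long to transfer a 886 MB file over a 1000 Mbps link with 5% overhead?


Effective throughput = 1000 * (1 - 5/100) = 950 Mbps
File size in Mb = 886 * 8 = 7088 Mb
Time = 7088 / 950
Time = 7.4611 seconds


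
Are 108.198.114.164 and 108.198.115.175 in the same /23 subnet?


Mask: 255.255.254.0
108.198.114.164 AND mask = 108.198.114.0
108.198.115.175 AND mask = 108.198.114.0
Yes, same subnet (108.198.114.0)


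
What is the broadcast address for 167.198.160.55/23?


Network: 167.198.160.0/23
Host bits = 9
Set all host bits to 1:
Broadcast: 167.198.161.255


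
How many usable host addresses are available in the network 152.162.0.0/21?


Host bits = 32 - 21 = 11
Total addresses = 2^11 = 2048
Usable = total - 2 (network and broadcast)
Usable hosts: 2046


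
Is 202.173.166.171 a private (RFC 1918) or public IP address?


RFC 1918 private ranges:
  10.0.0.0/8 (10.0.0.0 - 10.255.255.255)
  172.16.0.0/12 (172.16.0.0 - 172.31.255.255)
  192.168.0.0/16 (192.168.0.0 - 192.168.255.255)
Public (not in any RFC 1918 range)


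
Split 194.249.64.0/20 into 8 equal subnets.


New prefix = 20 + 3 = 23
Each subnet has 512 addresses
  194.249.64.0/23
  194.249.66.0/23
  194.249.68.0/23
  194.249.70.0/23
  194.249.72.0/23
  194.249.74.0/23
  194.249.76.0/23
  194.249.78.0/23
Subnets: 194.249.64.0/23, 194.249.66.0/23, 194.249.68.0/23, 194.249.70.0/23, 194.249.72.0/23, 194.249.74.0/23, 194.249.76.0/23, 194.249.78.0/23


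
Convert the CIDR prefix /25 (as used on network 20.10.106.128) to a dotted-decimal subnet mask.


/25 means 25 network bits, 7 host bits
Binary: 11111111111111111111111110000000
Mask: 255.255.255.128


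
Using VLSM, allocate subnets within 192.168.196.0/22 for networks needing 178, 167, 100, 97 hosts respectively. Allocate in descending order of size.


178 hosts -> /24 (254 usable): 192.168.196.0/24
167 hosts -> /24 (254 usable): 192.168.197.0/24
100 hosts -> /25 (126 usable): 192.168.198.0/25
97 hosts -> /25 (126 usable): 192.168.198.128/25
Allocation: 192.168.196.0/24 (178 hosts, 254 usable); 192.168.197.0/24 (167 hosts, 254 usable); 192.168.198.0/25 (100 hosts, 126 usable); 192.168.198.128/25 (97 hosts, 126 usable)


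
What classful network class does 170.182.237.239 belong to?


First octet: 170
Binary: 10101010
10xxxxxx -> Class B (128-191)
Class B, default mask 255.255.0.0 (/16)


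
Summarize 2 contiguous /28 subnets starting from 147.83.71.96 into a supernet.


Original prefix: /28
Number of subnets: 2 = 2^1
New prefix = 28 - 1 = 27
Supernet: 147.83.71.96/27


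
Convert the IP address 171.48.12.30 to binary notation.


171 = 10101011
48 = 00110000
12 = 00001100
30 = 00011110
Binary: 10101011.00110000.00001100.00011110


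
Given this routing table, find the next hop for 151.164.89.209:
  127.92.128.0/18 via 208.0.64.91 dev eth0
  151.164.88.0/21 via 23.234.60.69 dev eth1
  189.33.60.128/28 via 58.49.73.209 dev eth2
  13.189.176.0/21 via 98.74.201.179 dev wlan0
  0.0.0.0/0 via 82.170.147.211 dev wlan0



Longest prefix match for 151.164.89.209:
  /18 127.92.128.0: no
  /21 151.164.88.0: MATCH
  /28 189.33.60.128: no
  /21 13.189.176.0: no
  /0 0.0.0.0: MATCH
Selected: next-hop 23.234.60.69 via eth1 (matched /21)


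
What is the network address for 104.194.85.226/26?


IP:   01101000.11000010.01010101.11100010
Mask: 11111111.11111111.11111111.11000000
AND operation:
Net:  01101000.11000010.01010101.11000000
Network: 104.194.85.192/26


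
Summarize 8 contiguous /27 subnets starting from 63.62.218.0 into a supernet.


Original prefix: /27
Number of subnets: 8 = 2^3
New prefix = 27 - 3 = 24
Supernet: 63.62.218.0/24


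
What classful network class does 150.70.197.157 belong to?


First octet: 150
Binary: 10010110
10xxxxxx -> Class B (128-191)
Class B, default mask 255.255.0.0 (/16)


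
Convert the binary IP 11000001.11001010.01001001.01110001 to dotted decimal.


11000001 = 193
11001010 = 202
01001001 = 73
01110001 = 113
IP: 193.202.73.113


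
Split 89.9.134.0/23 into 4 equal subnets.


New prefix = 23 + 2 = 25
Each subnet has 128 addresses
  89.9.134.0/25
  89.9.134.128/25
  89.9.135.0/25
  89.9.135.128/25
Subnets: 89.9.134.0/25, 89.9.134.128/25, 89.9.135.0/25, 89.9.135.128/25


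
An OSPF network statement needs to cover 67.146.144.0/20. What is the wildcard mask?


Subnet mask: 255.255.240.0
Wildcard = 255.255.255.255 - subnet mask
255 - 255 = 0
255 - 255 = 0
255 - 240 = 15
255 - 0 = 255
Wildcard: 0.0.15.255


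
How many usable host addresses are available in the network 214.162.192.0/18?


Host bits = 32 - 18 = 14
Total addresses = 2^14 = 16384
Usable = total - 2 (network and broadcast)
Usable hosts: 16382


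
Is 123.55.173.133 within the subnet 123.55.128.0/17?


Subnet network: 123.55.128.0
Test IP AND mask: 123.55.128.0
Yes, 123.55.173.133 is in 123.55.128.0/17


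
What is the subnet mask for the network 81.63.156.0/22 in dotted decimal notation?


/22 means 22 network bits, 10 host bits
Binary: 11111111111111111111110000000000
Mask: 255.255.252.0


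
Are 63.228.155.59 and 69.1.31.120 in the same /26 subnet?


Mask: 255.255.255.192
63.228.155.59 AND mask = 63.228.155.0
69.1.31.120 AND mask = 69.1.31.64
No, different subnets (63.228.155.0 vs 69.1.31.64)


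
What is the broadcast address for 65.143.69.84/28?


Network: 65.143.69.80/28
Host bits = 4
Set all host bits to 1:
Broadcast: 65.143.69.95


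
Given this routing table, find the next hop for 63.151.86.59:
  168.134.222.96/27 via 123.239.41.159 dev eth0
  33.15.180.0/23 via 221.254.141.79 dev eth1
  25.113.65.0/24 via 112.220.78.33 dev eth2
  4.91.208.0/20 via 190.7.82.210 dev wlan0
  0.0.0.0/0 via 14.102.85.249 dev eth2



Longest prefix match for 63.151.86.59:
  /27 168.134.222.96: no
  /23 33.15.180.0: no
  /24 25.113.65.0: no
  /20 4.91.208.0: no
  /0 0.0.0.0: MATCH
Selected: next-hop 14.102.85.249 via eth2 (matched /0)


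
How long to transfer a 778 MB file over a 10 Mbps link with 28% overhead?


Effective throughput = 10 * (1 - 28/100) = 7.2 Mbps
File size in Mb = 778 * 8 = 6224 Mb
Time = 6224 / 7.2
Time = 864.4444 seconds


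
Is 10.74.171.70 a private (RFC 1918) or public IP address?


RFC 1918 private ranges:
  10.0.0.0/8 (10.0.0.0 - 10.255.255.255)
  172.16.0.0/12 (172.16.0.0 - 172.31.255.255)
  192.168.0.0/16 (192.168.0.0 - 192.168.255.255)
Private (in 10.0.0.0/8)


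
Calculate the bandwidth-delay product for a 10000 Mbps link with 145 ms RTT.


BDP = bandwidth * RTT
= 10000 Mbps * 145 ms
= 10000 * 1e6 * 145 / 1000 bits
= 1450000000 bits
= 181250000 bytes
= 177001.9531 KB
BDP = 1450000000 bits (181250000 bytes)


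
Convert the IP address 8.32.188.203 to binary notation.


8 = 00001000
32 = 00100000
188 = 10111100
203 = 11001011
Binary: 00001000.00100000.10111100.11001011


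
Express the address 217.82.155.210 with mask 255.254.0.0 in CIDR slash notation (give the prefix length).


Binary: 11111111.11111110.00000000.00000000
Count leading 1s
Prefix: /15


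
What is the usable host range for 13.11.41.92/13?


Network: 13.8.0.0
Broadcast: 13.15.255.255
First usable = network + 1
Last usable = broadcast - 1
Range: 13.8.0.1 to 13.15.255.254


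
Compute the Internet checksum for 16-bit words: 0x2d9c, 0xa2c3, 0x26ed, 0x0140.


Sum all words (with carry folding):
+ 0x2d9c = 0x2d9c
+ 0xa2c3 = 0xd05f
+ 0x26ed = 0xf74c
+ 0x0140 = 0xf88c
One's complement: ~0xf88c
Checksum = 0x0773


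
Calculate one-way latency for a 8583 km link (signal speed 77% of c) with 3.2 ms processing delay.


Speed = 0.77 * 3e5 km/s = 231000 km/s
Propagation delay = 8583 / 231000 = 0.0372 s = 37.1558 ms
Processing delay = 3.2 ms
Total one-way latency = 40.3558 ms


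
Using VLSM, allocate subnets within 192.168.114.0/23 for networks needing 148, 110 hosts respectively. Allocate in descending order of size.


148 hosts -> /24 (254 usable): 192.168.114.0/24
110 hosts -> /25 (126 usable): 192.168.115.0/25
Allocation: 192.168.114.0/24 (148 hosts, 254 usable); 192.168.115.0/25 (110 hosts, 126 usable)


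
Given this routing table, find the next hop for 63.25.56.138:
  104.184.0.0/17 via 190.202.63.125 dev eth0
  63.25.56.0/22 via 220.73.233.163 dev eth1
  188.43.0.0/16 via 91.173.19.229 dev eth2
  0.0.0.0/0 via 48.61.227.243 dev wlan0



Longest prefix match for 63.25.56.138:
  /17 104.184.0.0: no
  /22 63.25.56.0: MATCH
  /16 188.43.0.0: no
  /0 0.0.0.0: MATCH
Selected: next-hop 220.73.233.163 via eth1 (matched /22)


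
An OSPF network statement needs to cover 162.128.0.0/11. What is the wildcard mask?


Subnet mask: 255.224.0.0
Wildcard = 255.255.255.255 - subnet mask
255 - 255 = 0
255 - 224 = 31
255 - 0 = 255
255 - 0 = 255
Wildcard: 0.31.255.255


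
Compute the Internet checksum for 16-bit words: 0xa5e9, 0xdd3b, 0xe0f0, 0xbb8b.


Sum all words (with carry folding):
+ 0xa5e9 = 0xa5e9
+ 0xdd3b = 0x8325
+ 0xe0f0 = 0x6416
+ 0xbb8b = 0x1fa2
One's complement: ~0x1fa2
Checksum = 0xe05d


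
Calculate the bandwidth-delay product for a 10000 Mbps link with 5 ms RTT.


BDP = bandwidth * RTT
= 10000 Mbps * 5 ms
= 10000 * 1e6 * 5 / 1000 bits
= 50000000 bits
= 6250000 bytes
= 6103.5156 KB
BDP = 50000000 bits (6250000 bytes)


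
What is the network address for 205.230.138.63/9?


IP:   11001101.11100110.10001010.00111111
Mask: 11111111.10000000.00000000.00000000
AND operation:
Net:  11001101.10000000.00000000.00000000
Network: 205.128.0.0/9


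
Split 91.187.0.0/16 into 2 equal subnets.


New prefix = 16 + 1 = 17
Each subnet has 32768 addresses
  91.187.0.0/17
  91.187.128.0/17
Subnets: 91.187.0.0/17, 91.187.128.0/17


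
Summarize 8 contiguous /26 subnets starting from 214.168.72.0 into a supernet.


Original prefix: /26
Number of subnets: 8 = 2^3
New prefix = 26 - 3 = 23
Supernet: 214.168.72.0/23


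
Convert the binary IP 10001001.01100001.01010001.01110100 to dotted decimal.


10001001 = 137
01100001 = 97
01010001 = 81
01110100 = 116
IP: 137.97.81.116


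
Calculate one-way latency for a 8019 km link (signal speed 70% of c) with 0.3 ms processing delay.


Speed = 0.7 * 3e5 km/s = 210000 km/s
Propagation delay = 8019 / 210000 = 0.0382 s = 38.1857 ms
Processing delay = 0.3 ms
Total one-way latency = 38.4857 ms


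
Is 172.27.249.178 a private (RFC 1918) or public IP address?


RFC 1918 private ranges:
  10.0.0.0/8 (10.0.0.0 - 10.255.255.255)
  172.16.0.0/12 (172.16.0.0 - 172.31.255.255)
  192.168.0.0/16 (192.168.0.0 - 192.168.255.255)
Private (in 172.16.0.0/12)


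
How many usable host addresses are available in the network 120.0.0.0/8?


Host bits = 32 - 8 = 24
Total addresses = 2^24 = 16777216
Usable = total - 2 (network and broadcast)
Usable hosts: 16777214


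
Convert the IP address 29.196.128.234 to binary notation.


29 = 00011101
196 = 11000100
128 = 10000000
234 = 11101010
Binary: 00011101.11000100.10000000.11101010


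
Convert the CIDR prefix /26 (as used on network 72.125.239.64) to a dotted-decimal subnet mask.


/26 means 26 network bits, 6 host bits
Binary: 11111111111111111111111111000000
Mask: 255.255.255.192


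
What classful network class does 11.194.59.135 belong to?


First octet: 11
Binary: 00001011
0xxxxxxx -> Class A (1-126)
Class A, default mask 255.0.0.0 (/8)


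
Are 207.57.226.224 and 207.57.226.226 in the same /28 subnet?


Mask: 255.255.255.240
207.57.226.224 AND mask = 207.57.226.224
207.57.226.226 AND mask = 207.57.226.224
Yes, same subnet (207.57.226.224)


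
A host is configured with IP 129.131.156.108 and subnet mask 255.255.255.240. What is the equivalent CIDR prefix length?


Binary: 11111111.11111111.11111111.11110000
Count leading 1s
Prefix: /28


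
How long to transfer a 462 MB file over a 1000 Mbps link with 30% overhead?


Effective throughput = 1000 * (1 - 30/100) = 700 Mbps
File size in Mb = 462 * 8 = 3696 Mb
Time = 3696 / 700
Time = 5.28 seconds


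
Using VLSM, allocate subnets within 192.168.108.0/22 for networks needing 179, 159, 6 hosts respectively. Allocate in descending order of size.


179 hosts -> /24 (254 usable): 192.168.108.0/24
159 hosts -> /24 (254 usable): 192.168.109.0/24
6 hosts -> /29 (6 usable): 192.168.110.0/29
Allocation: 192.168.108.0/24 (179 hosts, 254 usable); 192.168.109.0/24 (159 hosts, 254 usable); 192.168.110.0/29 (6 hosts, 6 usable)


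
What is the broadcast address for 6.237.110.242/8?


Network: 6.0.0.0/8
Host bits = 24
Set all host bits to 1:
Broadcast: 6.255.255.255


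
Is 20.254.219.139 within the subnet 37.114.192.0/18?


Subnet network: 37.114.192.0
Test IP AND mask: 20.254.192.0
No, 20.254.219.139 is not in 37.114.192.0/18


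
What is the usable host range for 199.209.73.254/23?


Network: 199.209.72.0
Broadcast: 199.209.73.255
First usable = network + 1
Last usable = broadcast - 1
Range: 199.209.72.1 to 199.209.73.254


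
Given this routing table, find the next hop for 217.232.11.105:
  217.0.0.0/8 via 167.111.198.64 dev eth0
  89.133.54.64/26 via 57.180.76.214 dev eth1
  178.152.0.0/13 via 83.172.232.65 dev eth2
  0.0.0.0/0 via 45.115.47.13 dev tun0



Longest prefix match for 217.232.11.105:
  /8 217.0.0.0: MATCH
  /26 89.133.54.64: no
  /13 178.152.0.0: no
  /0 0.0.0.0: MATCH
Selected: next-hop 167.111.198.64 via eth0 (matched /8)


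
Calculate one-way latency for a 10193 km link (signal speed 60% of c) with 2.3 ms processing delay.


Speed = 0.6 * 3e5 km/s = 180000 km/s
Propagation delay = 10193 / 180000 = 0.0566 s = 56.6278 ms
Processing delay = 2.3 ms
Total one-way latency = 58.9278 ms


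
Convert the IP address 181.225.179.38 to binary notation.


181 = 10110101
225 = 11100001
179 = 10110011
38 = 00100110
Binary: 10110101.11100001.10110011.00100110


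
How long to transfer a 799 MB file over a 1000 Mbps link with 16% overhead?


Effective throughput = 1000 * (1 - 16/100) = 840 Mbps
File size in Mb = 799 * 8 = 6392 Mb
Time = 6392 / 840
Time = 7.6095 seconds


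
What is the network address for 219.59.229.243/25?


IP:   11011011.00111011.11100101.11110011
Mask: 11111111.11111111.11111111.10000000
AND operation:
Net:  11011011.00111011.11100101.10000000
Network: 219.59.229.128/25


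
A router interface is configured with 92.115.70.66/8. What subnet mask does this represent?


/8 means 8 network bits, 24 host bits
Binary: 11111111000000000000000000000000
Mask: 255.0.0.0


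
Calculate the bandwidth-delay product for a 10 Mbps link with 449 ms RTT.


BDP = bandwidth * RTT
= 10 Mbps * 449 ms
= 10 * 1e6 * 449 / 1000 bits
= 4490000 bits
= 561250 bytes
= 548.0957 KB
BDP = 4490000 bits (561250 bytes)


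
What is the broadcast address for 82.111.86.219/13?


Network: 82.104.0.0/13
Host bits = 19
Set all host bits to 1:
Broadcast: 82.111.255.255


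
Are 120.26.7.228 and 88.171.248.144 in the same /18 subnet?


Mask: 255.255.192.0
120.26.7.228 AND mask = 120.26.0.0
88.171.248.144 AND mask = 88.171.192.0
No, different subnets (120.26.0.0 vs 88.171.192.0)


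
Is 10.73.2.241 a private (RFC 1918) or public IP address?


RFC 1918 private ranges:
  10.0.0.0/8 (10.0.0.0 - 10.255.255.255)
  172.16.0.0/12 (172.16.0.0 - 172.31.255.255)
  192.168.0.0/16 (192.168.0.0 - 192.168.255.255)
Private (in 10.0.0.0/8)


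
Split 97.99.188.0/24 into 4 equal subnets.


New prefix = 24 + 2 = 26
Each subnet has 64 addresses
  97.99.188.0/26
  97.99.188.64/26
  97.99.188.128/26
  97.99.188.192/26
Subnets: 97.99.188.0/26, 97.99.188.64/26, 97.99.188.128/26, 97.99.188.192/26


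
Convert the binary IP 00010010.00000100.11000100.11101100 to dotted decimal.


00010010 = 18
00000100 = 4
11000100 = 196
11101100 = 236
IP: 18.4.196.236


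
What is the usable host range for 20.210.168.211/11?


Network: 20.192.0.0
Broadcast: 20.223.255.255
First usable = network + 1
Last usable = broadcast - 1
Range: 20.192.0.1 to 20.223.255.254


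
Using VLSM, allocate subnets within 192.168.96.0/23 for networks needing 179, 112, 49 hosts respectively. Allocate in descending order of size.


179 hosts -> /24 (254 usable): 192.168.96.0/24
112 hosts -> /25 (126 usable): 192.168.97.0/25
49 hosts -> /26 (62 usable): 192.168.97.128/26
Allocation: 192.168.96.0/24 (179 hosts, 254 usable); 192.168.97.0/25 (112 hosts, 126 usable); 192.168.97.128/26 (49 hosts, 62 usable)


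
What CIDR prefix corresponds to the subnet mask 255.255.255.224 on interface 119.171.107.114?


Binary: 11111111.11111111.11111111.11100000
Count leading 1s
Prefix: /27


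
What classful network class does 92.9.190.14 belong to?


First octet: 92
Binary: 01011100
0xxxxxxx -> Class A (1-126)
Class A, default mask 255.0.0.0 (/8)


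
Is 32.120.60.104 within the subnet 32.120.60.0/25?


Subnet network: 32.120.60.0
Test IP AND mask: 32.120.60.0
Yes, 32.120.60.104 is in 32.120.60.0/25
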